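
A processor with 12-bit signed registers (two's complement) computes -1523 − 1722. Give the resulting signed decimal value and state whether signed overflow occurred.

-1523 → 101000001101
1722 → 011010111010
Subtract via negate-and-add: invert 011010111010 + 1 = 100101000110 (i.e. -1722).
  101000001101
+ 100101000110
= 001101010011  (discard carry-out 1)
Result 001101010011: MSB = 0 → value 851.
Both addends (after negating the subtrahend) are negative but the stored result is non-negative: signed overflow. The true value -1523 − 1722 = -3245 lies outside [-2048, 2047].

851; overflow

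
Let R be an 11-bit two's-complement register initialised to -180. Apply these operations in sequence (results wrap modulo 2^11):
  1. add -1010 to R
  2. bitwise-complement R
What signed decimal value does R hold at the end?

Start: R = -180 = 11101001100.
R = -180 + (-1010) = -1190; wraps to 858 = 01101011010
R = NOT 01101011010 = 10010100101 = -859

-859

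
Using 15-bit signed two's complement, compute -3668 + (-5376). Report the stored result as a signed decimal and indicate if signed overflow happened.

-3668 → 111000110101100
-5376 → 110101100000000
  111000110101100
+ 110101100000000
= 101110010101100  (discard carry-out 1)
Result 101110010101100: MSB = 1 → 23724 − 32768 = -9044.
Both addends are negative and so is the stored result: no signed overflow.

-9044; no overflow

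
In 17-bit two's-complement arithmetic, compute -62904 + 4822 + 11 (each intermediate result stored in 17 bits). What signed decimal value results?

-58071

-62904 + 4822 = -58082 (10001110100011110)
-58082 + 11 = -58071 (10001110100101001)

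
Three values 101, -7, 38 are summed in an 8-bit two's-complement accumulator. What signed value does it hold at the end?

-124

101 + (-7) = 94 (01011110)
94 + 38 = 132 → wraps to -124 (10000100)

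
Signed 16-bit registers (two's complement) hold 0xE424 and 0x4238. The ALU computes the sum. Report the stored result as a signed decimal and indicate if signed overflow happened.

0xE424 = 1110010000100100 = -7132 (signed)
0x4238 = 0100001000111000 = 16952 (signed)
  1110010000100100
+ 0100001000111000
= 0010011001011100  (discard carry-out 1)
Result 0010011001011100: MSB = 0 → value 9820.
Addends have opposite signs, so signed overflow cannot occur.

9820; no overflow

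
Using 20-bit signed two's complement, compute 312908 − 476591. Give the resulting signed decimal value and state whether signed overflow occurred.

-163683; no overflow

312908 → 01001100011001001100
476591 → 01110100010110101111
Subtract via negate-and-add: invert 01110100010110101111 + 1 = 10001011101001010001 (i.e. -476591).
  01001100011001001100
+ 10001011101001010001
= 11011000000010011101
Result 11011000000010011101: MSB = 1 → 884893 − 1048576 = -163683.
Addends (after negating the subtrahend) have opposite signs, so signed overflow cannot occur.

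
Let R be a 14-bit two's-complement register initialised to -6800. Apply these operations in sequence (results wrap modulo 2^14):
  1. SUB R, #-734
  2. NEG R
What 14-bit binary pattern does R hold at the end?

Start: R = -6800 = 10010101110000.
R = -6800 − (-734) = -6066 = 10100001001110
R = −(-6066) = 6066 = 01011110110010

01011110110010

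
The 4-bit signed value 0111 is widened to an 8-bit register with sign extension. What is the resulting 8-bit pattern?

MSB of 0111 is 0; replicate it into the new high bits.
0000|0111 → 00000111 (still 7).

00000111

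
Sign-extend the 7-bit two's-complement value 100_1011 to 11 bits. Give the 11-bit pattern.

MSB of 1001011 is 1; replicate it into the new high bits.
1111|1001011 → 11111001011 (still -53).

11111001011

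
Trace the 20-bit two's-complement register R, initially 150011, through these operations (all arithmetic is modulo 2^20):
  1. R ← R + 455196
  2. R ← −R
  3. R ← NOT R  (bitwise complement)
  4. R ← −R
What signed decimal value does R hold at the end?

Start: R = 150011 = 00100100100111111011.
R = 150011 + 455196 = 605207; wraps to -443369 = 10010011110000010111
R = −(-443369) = 443369 = 01101100001111101001
R = NOT 01101100001111101001 = 10010011110000010110 = -443370
R = −(-443370) = 443370 = 01101100001111101010

443370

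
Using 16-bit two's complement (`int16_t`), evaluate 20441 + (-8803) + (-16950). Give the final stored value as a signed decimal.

20441 + (-8803) = 11638 (0010110101110110)
11638 + (-16950) = -5312 (1110101101000000)

-5312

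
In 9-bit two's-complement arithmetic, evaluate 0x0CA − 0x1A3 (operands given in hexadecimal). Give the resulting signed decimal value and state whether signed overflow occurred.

-217; overflow

0x0CA = 011001010 = 202 (signed)
0x1A3 = 110100011 = -93 (signed)
Subtract via negate-and-add: invert 110100011 + 1 = 001011101 (i.e. 93).
  011001010
+ 001011101
= 100100111
Result 100100111: MSB = 1 → 295 − 512 = -217.
Both addends (after negating the subtrahend) are non-negative but the stored result is negative: signed overflow. The true value 202 − (-93) = 295 lies outside [-256, 255].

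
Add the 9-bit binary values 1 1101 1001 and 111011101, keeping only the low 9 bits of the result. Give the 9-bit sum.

110110110

  111011001
+ 111011101
= 110110110  (discard carry-out 1)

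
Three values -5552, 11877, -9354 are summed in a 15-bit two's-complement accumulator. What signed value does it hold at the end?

-3029

-5552 + 11877 = 6325 (001100010110101)
6325 + (-9354) = -3029 (111010000101011)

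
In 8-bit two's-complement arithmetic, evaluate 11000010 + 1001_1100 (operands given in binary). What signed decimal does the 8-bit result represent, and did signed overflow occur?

11000010 = -62 (signed)
1001_1100 → 10011100 = -100 (signed)
  11000010
+ 10011100
= 01011110  (discard carry-out 1)
Result 01011110: MSB = 0 → value 94.
Both addends are negative but the stored result is non-negative: signed overflow. The true value -62 + (-100) = -162 lies outside [-128, 127].

94; overflow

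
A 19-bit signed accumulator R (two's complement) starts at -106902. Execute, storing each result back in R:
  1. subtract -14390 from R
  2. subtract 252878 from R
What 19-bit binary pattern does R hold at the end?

Start: R = -106902 = 1100101111001101010.
R = -106902 − (-14390) = -92512 = 1101001011010100000
R = -92512 − 252878 = -345390; wraps to 178898 = 0101011101011010010

0101011101011010010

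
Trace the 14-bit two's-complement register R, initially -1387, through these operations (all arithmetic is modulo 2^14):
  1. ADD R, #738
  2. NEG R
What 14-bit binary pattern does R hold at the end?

Start: R = -1387 = 11101010010101.
R = -1387 + 738 = -649 = 11110101110111
R = −(-649) = 649 = 00001010001001

00001010001001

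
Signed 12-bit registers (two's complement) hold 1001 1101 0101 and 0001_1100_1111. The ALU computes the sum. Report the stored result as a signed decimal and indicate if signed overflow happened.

1001 1101 0101 → 100111010101 = -1579 (signed)
0001_1100_1111 → 000111001111 = 463 (signed)
  100111010101
+ 000111001111
= 101110100100
Result 101110100100: MSB = 1 → 2980 − 4096 = -1116.
Addends have opposite signs, so signed overflow cannot occur.

-1116; no overflow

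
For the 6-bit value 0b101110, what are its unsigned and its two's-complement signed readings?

Unsigned: 101110 = 46.
Signed: MSB=1 → 46 − 64 = -18.

unsigned = 46, signed = -18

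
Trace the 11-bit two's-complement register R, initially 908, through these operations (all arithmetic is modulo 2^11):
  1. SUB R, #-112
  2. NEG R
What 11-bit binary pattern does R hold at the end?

Start: R = 908 = 01110001100.
R = 908 − (-112) = 1020 = 01111111100
R = −(1020) = -1020 = 10000000100

10000000100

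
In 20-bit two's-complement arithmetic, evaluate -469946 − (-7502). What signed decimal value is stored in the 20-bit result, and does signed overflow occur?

-462444; no overflow

-469946 → 10001101010001000110
-7502 → 11111110001010110010
Subtract via negate-and-add: invert 11111110001010110010 + 1 = 00000001110101001110 (i.e. 7502).
  10001101010001000110
+ 00000001110101001110
= 10001111000110010100
Result 10001111000110010100: MSB = 1 → 586132 − 1048576 = -462444.
Addends (after negating the subtrahend) have opposite signs, so signed overflow cannot occur.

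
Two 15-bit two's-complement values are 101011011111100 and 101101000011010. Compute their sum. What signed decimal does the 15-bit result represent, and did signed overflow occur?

12566; overflow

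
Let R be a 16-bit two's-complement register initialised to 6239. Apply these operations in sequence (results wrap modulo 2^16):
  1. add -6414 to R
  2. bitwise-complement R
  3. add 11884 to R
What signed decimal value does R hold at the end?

12058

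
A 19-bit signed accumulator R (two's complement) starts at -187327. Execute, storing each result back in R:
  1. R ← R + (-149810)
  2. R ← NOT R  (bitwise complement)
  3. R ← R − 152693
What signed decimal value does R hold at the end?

Start: R = -187327 = 1010010010001000001.
R = -187327 + (-149810) = -337137; wraps to 187151 = 0101101101100001111
R = NOT 0101101101100001111 = 1010010010011110000 = -187152
R = -187152 − 152693 = -339845; wraps to 184443 = 0101101000001111011

184443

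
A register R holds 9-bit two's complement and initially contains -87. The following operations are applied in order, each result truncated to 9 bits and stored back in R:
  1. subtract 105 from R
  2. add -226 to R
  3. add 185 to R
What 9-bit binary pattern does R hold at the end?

100010111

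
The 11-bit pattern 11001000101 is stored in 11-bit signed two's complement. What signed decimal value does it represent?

MSB is 1, so the value is negative.
Unsigned reading: 1605. Subtract 2^11 = 2048: 1605 − 2048 = -443.

-443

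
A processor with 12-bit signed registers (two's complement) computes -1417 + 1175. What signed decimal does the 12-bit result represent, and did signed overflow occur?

-1417 → 101001110111
1175 → 010010010111
  101001110111
+ 010010010111
= 111100001110
Result 111100001110: MSB = 1 → 3854 − 4096 = -242.
Addends have opposite signs, so signed overflow cannot occur.

-242; no overflow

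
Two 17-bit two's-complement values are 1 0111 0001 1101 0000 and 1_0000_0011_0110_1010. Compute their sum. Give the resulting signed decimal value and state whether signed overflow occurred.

30010; overflow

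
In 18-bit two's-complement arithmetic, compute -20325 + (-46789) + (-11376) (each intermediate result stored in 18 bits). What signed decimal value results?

-20325 + (-46789) = -67114 (101111100111010110)
-67114 + (-11376) = -78490 (101100110101100110)

-78490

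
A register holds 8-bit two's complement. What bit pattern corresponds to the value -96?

10100000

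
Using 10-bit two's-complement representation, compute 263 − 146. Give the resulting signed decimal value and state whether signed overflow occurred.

117; no overflow

263 → 0100000111
146 → 0010010010
Subtract via negate-and-add: invert 0010010010 + 1 = 1101101110 (i.e. -146).
  0100000111
+ 1101101110
= 0001110101  (discard carry-out 1)
Result 0001110101: MSB = 0 → value 117.
Addends (after negating the subtrahend) have opposite signs, so signed overflow cannot occur.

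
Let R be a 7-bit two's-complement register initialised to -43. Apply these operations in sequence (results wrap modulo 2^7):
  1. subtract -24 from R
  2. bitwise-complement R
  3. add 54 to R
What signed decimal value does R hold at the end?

Start: R = -43 = 1010101.
R = -43 − (-24) = -19 = 1101101
R = NOT 1101101 = 0010010 = 18
R = 18 + 54 = 72; wraps to -56 = 1001000

-56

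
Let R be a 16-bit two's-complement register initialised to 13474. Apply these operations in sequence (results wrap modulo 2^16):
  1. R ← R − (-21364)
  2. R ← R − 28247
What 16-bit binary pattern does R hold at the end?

0001100110111111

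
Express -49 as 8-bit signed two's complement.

11001111

|-49| = 49 = 00110001 in 8 bits.
Invert the bits: 11001110. Add 1: 11001111.
Check: 11001111 reads as 207 − 256 = -49.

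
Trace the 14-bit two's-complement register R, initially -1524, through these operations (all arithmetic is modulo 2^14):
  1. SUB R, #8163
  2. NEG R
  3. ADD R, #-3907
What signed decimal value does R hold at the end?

5780

Start: R = -1524 = 11101000001100.
R = -1524 − 8163 = -9687; wraps to 6697 = 01101000101001
R = −(6697) = -6697 = 10010111010111
R = -6697 + (-3907) = -10604; wraps to 5780 = 01011010010100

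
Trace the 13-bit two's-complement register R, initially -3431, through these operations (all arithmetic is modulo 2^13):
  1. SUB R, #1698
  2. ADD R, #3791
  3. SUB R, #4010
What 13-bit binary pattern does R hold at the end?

0101100011100

Start: R = -3431 = 1001010011001.
R = -3431 − 1698 = -5129; wraps to 3063 = 0101111110111
R = 3063 + 3791 = 6854; wraps to -1338 = 1101011000110
R = -1338 − 4010 = -5348; wraps to 2844 = 0101100011100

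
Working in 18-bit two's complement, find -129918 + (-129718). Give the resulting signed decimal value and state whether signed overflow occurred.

2508; overflow

-129918 → 100000010010000010
-129718 → 100000010101001010
  100000010010000010
+ 100000010101001010
= 000000100111001100  (discard carry-out 1)
Result 000000100111001100: MSB = 0 → value 2508.
Both addends are negative but the stored result is non-negative: signed overflow. The true value -129918 + (-129718) = -259636 lies outside [-131072, 131071].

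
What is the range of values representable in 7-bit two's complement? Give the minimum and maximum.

Minimum: −2^6 = -64.
Maximum: 2^6 − 1 = 63.

min = -64, max = 63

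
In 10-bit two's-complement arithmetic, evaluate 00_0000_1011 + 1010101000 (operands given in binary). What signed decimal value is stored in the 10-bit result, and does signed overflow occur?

00_0000_1011 → 0000001011 = 11 (signed)
1010101000 = -344 (signed)
  0000001011
+ 1010101000
= 1010110011
Result 1010110011: MSB = 1 → 691 − 1024 = -333.
Addends have opposite signs, so signed overflow cannot occur.

-333; no overflow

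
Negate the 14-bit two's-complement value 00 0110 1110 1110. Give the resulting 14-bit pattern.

Invert: 11100100010001. Add 1: 11100100010010.

11100100010010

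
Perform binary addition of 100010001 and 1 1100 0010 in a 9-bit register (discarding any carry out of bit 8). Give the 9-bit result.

  100010001
+ 111000010
= 011010011  (discard carry-out 1)

011010011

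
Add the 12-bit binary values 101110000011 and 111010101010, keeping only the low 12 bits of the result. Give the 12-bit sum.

101000101101

  101110000011
+ 111010101010
= 101000101101  (discard carry-out 1)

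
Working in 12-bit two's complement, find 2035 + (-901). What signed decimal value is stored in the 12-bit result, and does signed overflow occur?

2035 → 011111110011
-901 → 110001111011
  011111110011
+ 110001111011
= 010001101110  (discard carry-out 1)
Result 010001101110: MSB = 0 → value 1134.
Addends have opposite signs, so signed overflow cannot occur.

1134; no overflow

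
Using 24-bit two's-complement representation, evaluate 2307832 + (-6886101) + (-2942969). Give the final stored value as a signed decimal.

-7521238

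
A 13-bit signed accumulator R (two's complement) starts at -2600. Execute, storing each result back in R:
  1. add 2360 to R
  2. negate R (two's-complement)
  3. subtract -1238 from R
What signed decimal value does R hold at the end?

Start: R = -2600 = 1010111011000.
R = -2600 + 2360 = -240 = 1111100010000
R = −(-240) = 240 = 0000011110000
R = 240 − (-1238) = 1478 = 0010111000110

1478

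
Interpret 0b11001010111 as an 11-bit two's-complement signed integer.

-425

MSB is 1, so the value is negative.
Unsigned reading: 1623. Subtract 2^11 = 2048: 1623 − 2048 = -425.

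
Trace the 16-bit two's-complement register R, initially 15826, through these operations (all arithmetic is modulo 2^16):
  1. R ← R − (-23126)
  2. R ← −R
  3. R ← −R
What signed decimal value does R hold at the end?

Start: R = 15826 = 0011110111010010.
R = 15826 − (-23126) = 38952; wraps to -26584 = 1001100000101000
R = −(-26584) = 26584 = 0110011111011000
R = −(26584) = -26584 = 1001100000101000

-26584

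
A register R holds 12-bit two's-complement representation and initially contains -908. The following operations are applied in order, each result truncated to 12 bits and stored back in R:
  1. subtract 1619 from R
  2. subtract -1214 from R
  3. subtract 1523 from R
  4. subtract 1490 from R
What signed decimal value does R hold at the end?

-230

Start: R = -908 = 110001110100.
R = -908 − 1619 = -2527; wraps to 1569 = 011000100001
R = 1569 − (-1214) = 2783; wraps to -1313 = 101011011111
R = -1313 − 1523 = -2836; wraps to 1260 = 010011101100
R = 1260 − 1490 = -230 = 111100011010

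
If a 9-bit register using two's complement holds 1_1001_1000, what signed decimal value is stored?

-104

MSB is 1, so the value is negative.
Unsigned reading: 408. Subtract 2^9 = 512: 408 − 512 = -104.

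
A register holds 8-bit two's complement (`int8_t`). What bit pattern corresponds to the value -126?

|-126| = 126 = 01111110 in 8 bits.
Invert the bits: 10000001. Add 1: 10000010.
Check: 10000010 reads as 130 − 256 = -126.

10000010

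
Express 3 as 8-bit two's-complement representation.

3 is non-negative, so write it directly in 8 bits: 00000011.

00000011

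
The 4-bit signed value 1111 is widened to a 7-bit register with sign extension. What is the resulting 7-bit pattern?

1111111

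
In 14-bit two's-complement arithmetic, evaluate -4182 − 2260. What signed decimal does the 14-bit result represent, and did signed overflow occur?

-4182 → 10111110101010
2260 → 00100011010100
Subtract via negate-and-add: invert 00100011010100 + 1 = 11011100101100 (i.e. -2260).
  10111110101010
+ 11011100101100
= 10011011010110  (discard carry-out 1)
Result 10011011010110: MSB = 1 → 9942 − 16384 = -6442.
Both addends (after negating the subtrahend) are negative and so is the stored result: no signed overflow.

-6442; no overflow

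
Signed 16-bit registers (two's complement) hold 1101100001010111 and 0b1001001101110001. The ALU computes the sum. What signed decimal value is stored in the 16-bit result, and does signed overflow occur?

27592; overflow

1101100001010111 = -10153 (signed)
0b1001001101110001 → 1001001101110001 = -27791 (signed)
  1101100001010111
+ 1001001101110001
= 0110101111001000  (discard carry-out 1)
Result 0110101111001000: MSB = 0 → value 27592.
Both addends are negative but the stored result is non-negative: signed overflow. The true value -10153 + (-27791) = -37944 lies outside [-32768, 32767].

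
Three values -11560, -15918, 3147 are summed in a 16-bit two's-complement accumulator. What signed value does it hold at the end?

-24331

-11560 + (-15918) = -27478 (1001010010101010)
-27478 + 3147 = -24331 (1010000011110101)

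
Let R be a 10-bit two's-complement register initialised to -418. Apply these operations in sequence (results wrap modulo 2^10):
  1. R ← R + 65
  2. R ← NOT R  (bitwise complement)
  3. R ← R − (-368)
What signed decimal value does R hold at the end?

-304

Start: R = -418 = 1001011110.
R = -418 + 65 = -353 = 1010011111
R = NOT 1010011111 = 0101100000 = 352
R = 352 − (-368) = 720; wraps to -304 = 1011010000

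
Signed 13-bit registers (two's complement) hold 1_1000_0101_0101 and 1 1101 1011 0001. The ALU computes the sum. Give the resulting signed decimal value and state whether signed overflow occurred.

-2554; no overflow

1_1000_0101_0101 → 1100001010101 = -1963 (signed)
1 1101 1011 0001 → 1110110110001 = -591 (signed)
  1100001010101
+ 1110110110001
= 1011000000110  (discard carry-out 1)
Result 1011000000110: MSB = 1 → 5638 − 8192 = -2554.
Both addends are negative and so is the stored result: no signed overflow.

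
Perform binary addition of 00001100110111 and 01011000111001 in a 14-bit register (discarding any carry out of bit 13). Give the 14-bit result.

01100101110000

  00001100110111
+ 01011000111001
= 01100101110000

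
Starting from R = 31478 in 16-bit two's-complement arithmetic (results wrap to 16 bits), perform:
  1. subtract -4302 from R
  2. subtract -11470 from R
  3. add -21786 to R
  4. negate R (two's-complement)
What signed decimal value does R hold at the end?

Start: R = 31478 = 0111101011110110.
R = 31478 − (-4302) = 35780; wraps to -29756 = 1000101111000100
R = -29756 − (-11470) = -18286 = 1011100010010010
R = -18286 + (-21786) = -40072; wraps to 25464 = 0110001101111000
R = −(25464) = -25464 = 1001110010001000

-25464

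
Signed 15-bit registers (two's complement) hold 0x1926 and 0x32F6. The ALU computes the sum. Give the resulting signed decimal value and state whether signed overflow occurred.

-13284; overflow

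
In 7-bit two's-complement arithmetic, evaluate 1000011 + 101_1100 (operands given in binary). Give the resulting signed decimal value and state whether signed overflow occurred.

1000011 = -61 (signed)
101_1100 → 1011100 = -36 (signed)
  1000011
+ 1011100
= 0011111  (discard carry-out 1)
Result 0011111: MSB = 0 → value 31.
Both addends are negative but the stored result is non-negative: signed overflow. The true value -61 + (-36) = -97 lies outside [-64, 63].

31; overflow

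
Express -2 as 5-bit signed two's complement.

11110

|-2| = 2 = 00010 in 5 bits.
Invert the bits: 11101. Add 1: 11110.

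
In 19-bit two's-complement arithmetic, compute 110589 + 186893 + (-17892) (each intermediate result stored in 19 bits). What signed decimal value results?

-244698

110589 + 186893 = 297482 → wraps to -226806 (1001000101000001010)
-226806 + (-17892) = -244698 (1000100010000100110)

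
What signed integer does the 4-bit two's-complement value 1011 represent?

-5

MSB is 1, so the value is negative.
Unsigned reading: 11. Subtract 2^4 = 16: 11 − 16 = -5.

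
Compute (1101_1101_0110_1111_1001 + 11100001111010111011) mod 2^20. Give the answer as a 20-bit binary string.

10111111010110110100

  11011101011011111001
+ 11100001111010111011
= 10111111010110110100  (discard carry-out 1)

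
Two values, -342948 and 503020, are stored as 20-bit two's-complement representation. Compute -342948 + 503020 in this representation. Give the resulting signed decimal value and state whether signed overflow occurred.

160072; no overflow

-342948 → 10101100010001011100
503020 → 01111010110011101100
  10101100010001011100
+ 01111010110011101100
= 00100111000101001000  (discard carry-out 1)
Result 00100111000101001000: MSB = 0 → value 160072.
Addends have opposite signs, so signed overflow cannot occur.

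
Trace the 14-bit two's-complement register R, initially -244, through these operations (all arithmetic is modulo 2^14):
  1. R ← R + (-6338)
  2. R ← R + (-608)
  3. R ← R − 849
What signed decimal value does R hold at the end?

Start: R = -244 = 11111100001100.
R = -244 + (-6338) = -6582 = 10011001001010
R = -6582 + (-608) = -7190 = 10001111101010
R = -7190 − 849 = -8039 = 10000010011001

-8039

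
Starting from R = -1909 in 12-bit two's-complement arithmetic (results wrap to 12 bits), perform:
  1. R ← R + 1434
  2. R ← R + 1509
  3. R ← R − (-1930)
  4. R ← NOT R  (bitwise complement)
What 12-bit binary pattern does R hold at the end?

010001101011

Start: R = -1909 = 100010001011.
R = -1909 + 1434 = -475 = 111000100101
R = -475 + 1509 = 1034 = 010000001010
R = 1034 − (-1930) = 2964; wraps to -1132 = 101110010100
R = NOT 101110010100 = 010001101011 = 1131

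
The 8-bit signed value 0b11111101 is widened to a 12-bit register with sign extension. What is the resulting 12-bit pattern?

MSB of 11111101 is 1; replicate it into the new high bits.
1111|11111101 → 111111111101 (still -3).

111111111101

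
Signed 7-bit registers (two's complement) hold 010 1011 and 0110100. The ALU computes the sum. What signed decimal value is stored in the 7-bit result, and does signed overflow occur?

-33; overflow

010 1011 → 0101011 = 43 (signed)
0110100 = 52 (signed)
  0101011
+ 0110100
= 1011111
Result 1011111: MSB = 1 → 95 − 128 = -33.
Both addends are non-negative but the stored result is negative: signed overflow. The true value 43 + 52 = 95 lies outside [-64, 63].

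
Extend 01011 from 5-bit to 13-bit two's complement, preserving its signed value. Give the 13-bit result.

MSB of 01011 is 0; replicate it into the new high bits.
00000000|01011 → 0000000001011 (still 11).

0000000001011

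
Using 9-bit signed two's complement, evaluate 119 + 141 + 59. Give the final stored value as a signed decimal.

119 + 141 = 260 → wraps to -252 (100000100)
-252 + 59 = -193 (100111111)

-193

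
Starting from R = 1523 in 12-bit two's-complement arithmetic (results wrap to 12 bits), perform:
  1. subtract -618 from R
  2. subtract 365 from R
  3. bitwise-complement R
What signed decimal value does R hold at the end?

Start: R = 1523 = 010111110011.
R = 1523 − (-618) = 2141; wraps to -1955 = 100001011101
R = -1955 − 365 = -2320; wraps to 1776 = 011011110000
R = NOT 011011110000 = 100100001111 = -1777

-1777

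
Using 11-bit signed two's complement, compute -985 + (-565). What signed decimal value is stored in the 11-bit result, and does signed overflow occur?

-985 → 10000100111
-565 → 10111001011
  10000100111
+ 10111001011
= 00111110010  (discard carry-out 1)
Result 00111110010: MSB = 0 → value 498.
Both addends are negative but the stored result is non-negative: signed overflow. The true value -985 + (-565) = -1550 lies outside [-1024, 1023].

498; overflow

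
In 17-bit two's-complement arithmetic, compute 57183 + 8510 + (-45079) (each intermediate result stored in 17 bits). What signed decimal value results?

57183 + 8510 = 65693 → wraps to -65379 (10000000010011101)
-65379 + (-45079) = -110458 → wraps to 20614 (00101000010000110)

20614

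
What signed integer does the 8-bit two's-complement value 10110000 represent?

-80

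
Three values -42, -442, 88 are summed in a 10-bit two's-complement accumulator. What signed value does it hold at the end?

-396

-42 + (-442) = -484 (1000011100)
-484 + 88 = -396 (1001110100)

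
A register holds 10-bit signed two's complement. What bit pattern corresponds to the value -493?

|-493| = 493 = 0111101101 in 10 bits.
Invert the bits: 1000010010. Add 1: 1000010011.
Check: 1000010011 reads as 531 − 1024 = -493.

1000010011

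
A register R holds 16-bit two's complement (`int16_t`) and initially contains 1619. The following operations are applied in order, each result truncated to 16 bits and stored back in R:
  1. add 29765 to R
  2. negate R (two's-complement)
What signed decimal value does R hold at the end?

Start: R = 1619 = 0000011001010011.
R = 1619 + 29765 = 31384 = 0111101010011000
R = −(31384) = -31384 = 1000010101101000

-31384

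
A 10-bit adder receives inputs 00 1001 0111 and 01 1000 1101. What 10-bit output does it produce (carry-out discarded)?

  0010010111
+ 0110001101
= 1000100100

1000100100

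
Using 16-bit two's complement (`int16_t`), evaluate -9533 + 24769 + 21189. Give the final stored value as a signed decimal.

-29111

-9533 + 24769 = 15236 (0011101110000100)
15236 + 21189 = 36425 → wraps to -29111 (1000111001001001)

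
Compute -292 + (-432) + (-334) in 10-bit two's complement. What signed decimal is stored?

-34

-292 + (-432) = -724 → wraps to 300 (0100101100)
300 + (-334) = -34 (1111011110)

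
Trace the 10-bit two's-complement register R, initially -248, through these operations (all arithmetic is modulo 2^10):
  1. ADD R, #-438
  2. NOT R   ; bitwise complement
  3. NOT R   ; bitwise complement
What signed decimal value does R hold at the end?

338

Start: R = -248 = 1100001000.
R = -248 + (-438) = -686; wraps to 338 = 0101010010
R = NOT 0101010010 = 1010101101 = -339
R = NOT 1010101101 = 0101010010 = 338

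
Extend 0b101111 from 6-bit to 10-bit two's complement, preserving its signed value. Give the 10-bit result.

MSB of 101111 is 1; replicate it into the new high bits.
1111|101111 → 1111101111 (still -17).

1111101111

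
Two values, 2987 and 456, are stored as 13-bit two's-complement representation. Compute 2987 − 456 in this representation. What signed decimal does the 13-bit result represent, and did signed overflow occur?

2531; no overflow

2987 → 0101110101011
456 → 0000111001000
Subtract via negate-and-add: invert 0000111001000 + 1 = 1111000111000 (i.e. -456).
  0101110101011
+ 1111000111000
= 0100111100011  (discard carry-out 1)
Result 0100111100011: MSB = 0 → value 2531.
Addends (after negating the subtrahend) have opposite signs, so signed overflow cannot occur.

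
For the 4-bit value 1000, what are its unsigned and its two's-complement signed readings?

unsigned = 8, signed = -8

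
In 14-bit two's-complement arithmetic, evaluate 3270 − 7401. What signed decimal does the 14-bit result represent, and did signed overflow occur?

-4131; no overflow

3270 → 00110011000110
7401 → 01110011101001
Subtract via negate-and-add: invert 01110011101001 + 1 = 10001100010111 (i.e. -7401).
  00110011000110
+ 10001100010111
= 10111111011101
Result 10111111011101: MSB = 1 → 12253 − 16384 = -4131.
Addends (after negating the subtrahend) have opposite signs, so signed overflow cannot occur.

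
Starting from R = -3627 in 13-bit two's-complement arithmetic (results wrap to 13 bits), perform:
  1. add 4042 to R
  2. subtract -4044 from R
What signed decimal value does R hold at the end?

Start: R = -3627 = 1000111010101.
R = -3627 + 4042 = 415 = 0000110011111
R = 415 − (-4044) = 4459; wraps to -3733 = 1000101101011

-3733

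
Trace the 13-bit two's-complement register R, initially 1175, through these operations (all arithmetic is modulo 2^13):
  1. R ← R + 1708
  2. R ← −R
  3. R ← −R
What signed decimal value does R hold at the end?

2883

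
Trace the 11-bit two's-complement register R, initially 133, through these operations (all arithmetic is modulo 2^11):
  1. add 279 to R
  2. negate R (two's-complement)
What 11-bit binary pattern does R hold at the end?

Start: R = 133 = 00010000101.
R = 133 + 279 = 412 = 00110011100
R = −(412) = -412 = 11001100100

11001100100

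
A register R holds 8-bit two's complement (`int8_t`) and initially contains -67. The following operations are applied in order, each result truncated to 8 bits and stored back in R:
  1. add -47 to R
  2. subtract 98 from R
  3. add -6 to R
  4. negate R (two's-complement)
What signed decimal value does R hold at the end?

Start: R = -67 = 10111101.
R = -67 + (-47) = -114 = 10001110
R = -114 − 98 = -212; wraps to 44 = 00101100
R = 44 + (-6) = 38 = 00100110
R = −(38) = -38 = 11011010

-38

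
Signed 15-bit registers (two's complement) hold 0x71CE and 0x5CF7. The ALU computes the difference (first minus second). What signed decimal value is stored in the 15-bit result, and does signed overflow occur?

0x71CE = 111000111001110 = -3634 (signed)
0x5CF7 = 101110011110111 = -8969 (signed)
Subtract via negate-and-add: invert 101110011110111 + 1 = 010001100001001 (i.e. 8969).
  111000111001110
+ 010001100001001
= 001010011010111  (discard carry-out 1)
Result 001010011010111: MSB = 0 → value 5335.
Addends (after negating the subtrahend) have opposite signs, so signed overflow cannot occur.

5335; no overflow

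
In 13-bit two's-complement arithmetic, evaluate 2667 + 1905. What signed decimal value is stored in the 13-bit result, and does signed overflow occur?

2667 → 0101001101011
1905 → 0011101110001
  0101001101011
+ 0011101110001
= 1000111011100
Result 1000111011100: MSB = 1 → 4572 − 8192 = -3620.
Both addends are non-negative but the stored result is negative: signed overflow. The true value 2667 + 1905 = 4572 lies outside [-4096, 4095].

-3620; overflow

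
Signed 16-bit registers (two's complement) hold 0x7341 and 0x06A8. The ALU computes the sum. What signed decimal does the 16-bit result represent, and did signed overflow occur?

31209; no overflow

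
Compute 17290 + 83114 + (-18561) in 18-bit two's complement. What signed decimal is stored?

17290 + 83114 = 100404 (011000100000110100)
100404 + (-18561) = 81843 (010011111110110011)

81843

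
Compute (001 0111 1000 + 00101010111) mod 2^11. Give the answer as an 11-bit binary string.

  00101111000
+ 00101010111
= 01011001111

01011001111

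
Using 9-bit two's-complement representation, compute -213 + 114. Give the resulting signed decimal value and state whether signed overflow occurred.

-213 → 100101011
114 → 001110010
  100101011
+ 001110010
= 110011101
Result 110011101: MSB = 1 → 413 − 512 = -99.
Addends have opposite signs, so signed overflow cannot occur.

-99; no overflow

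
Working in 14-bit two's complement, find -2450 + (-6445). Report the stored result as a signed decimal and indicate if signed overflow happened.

-2450 → 11011001101110
-6445 → 10011011010011
  11011001101110
+ 10011011010011
= 01110101000001  (discard carry-out 1)
Result 01110101000001: MSB = 0 → value 7489.
Both addends are negative but the stored result is non-negative: signed overflow. The true value -2450 + (-6445) = -8895 lies outside [-8192, 8191].

7489; overflow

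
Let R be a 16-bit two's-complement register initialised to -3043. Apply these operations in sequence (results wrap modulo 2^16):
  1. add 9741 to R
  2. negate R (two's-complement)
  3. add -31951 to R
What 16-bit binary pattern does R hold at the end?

Start: R = -3043 = 1111010000011101.
R = -3043 + 9741 = 6698 = 0001101000101010
R = −(6698) = -6698 = 1110010111010110
R = -6698 + (-31951) = -38649; wraps to 26887 = 0110100100000111

0110100100000111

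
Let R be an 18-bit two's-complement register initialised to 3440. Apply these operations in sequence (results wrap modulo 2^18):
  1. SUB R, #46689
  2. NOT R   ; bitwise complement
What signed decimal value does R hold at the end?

43248

Start: R = 3440 = 000000110101110000.
R = 3440 − 46689 = -43249 = 110101011100001111
R = NOT 110101011100001111 = 001010100011110000 = 43248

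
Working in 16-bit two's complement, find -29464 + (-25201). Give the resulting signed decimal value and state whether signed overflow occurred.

10871; overflow

-29464 → 1000110011101000
-25201 → 1001110110001111
  1000110011101000
+ 1001110110001111
= 0010101001110111  (discard carry-out 1)
Result 0010101001110111: MSB = 0 → value 10871.
Both addends are negative but the stored result is non-negative: signed overflow. The true value -29464 + (-25201) = -54665 lies outside [-32768, 32767].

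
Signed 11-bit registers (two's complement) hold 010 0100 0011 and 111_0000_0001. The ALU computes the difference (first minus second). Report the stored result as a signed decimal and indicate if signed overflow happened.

834; no overflow

010 0100 0011 → 01001000011 = 579 (signed)
111_0000_0001 → 11100000001 = -255 (signed)
Subtract via negate-and-add: invert 11100000001 + 1 = 00011111111 (i.e. 255).
  01001000011
+ 00011111111
= 01101000010
Result 01101000010: MSB = 0 → value 834.
Both addends (after negating the subtrahend) are non-negative and so is the stored result: no signed overflow.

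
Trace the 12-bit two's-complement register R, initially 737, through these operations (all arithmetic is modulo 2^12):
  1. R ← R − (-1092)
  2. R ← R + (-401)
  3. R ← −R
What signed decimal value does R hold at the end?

-1428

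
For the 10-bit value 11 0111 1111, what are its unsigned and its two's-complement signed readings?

unsigned = 895, signed = -129

Unsigned: 1101111111 = 895.
Signed: MSB=1 → 895 − 1024 = -129.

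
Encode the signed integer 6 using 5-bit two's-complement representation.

6 is non-negative, so write it directly in 5 bits: 00110.

00110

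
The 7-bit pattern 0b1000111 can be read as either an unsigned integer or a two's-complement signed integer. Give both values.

unsigned = 71, signed = -57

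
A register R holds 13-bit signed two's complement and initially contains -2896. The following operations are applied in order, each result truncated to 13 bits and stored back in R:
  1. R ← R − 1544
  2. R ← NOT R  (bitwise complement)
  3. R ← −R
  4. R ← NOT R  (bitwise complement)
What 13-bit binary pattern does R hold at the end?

Start: R = -2896 = 1010010110000.
R = -2896 − 1544 = -4440; wraps to 3752 = 0111010101000
R = NOT 0111010101000 = 1000101010111 = -3753
R = −(-3753) = 3753 = 0111010101001
R = NOT 0111010101001 = 1000101010110 = -3754

1000101010110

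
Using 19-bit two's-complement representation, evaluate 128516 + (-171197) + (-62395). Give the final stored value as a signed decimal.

-105076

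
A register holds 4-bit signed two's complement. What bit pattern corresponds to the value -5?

1011

|-5| = 5 = 0101 in 4 bits.
Invert the bits: 1010. Add 1: 1011.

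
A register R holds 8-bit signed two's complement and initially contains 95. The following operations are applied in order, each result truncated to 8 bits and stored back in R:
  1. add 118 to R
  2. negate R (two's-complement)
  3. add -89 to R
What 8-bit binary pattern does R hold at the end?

11010010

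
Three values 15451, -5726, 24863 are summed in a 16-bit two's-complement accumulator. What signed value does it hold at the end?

-30948

15451 + (-5726) = 9725 (0010010111111101)
9725 + 24863 = 34588 → wraps to -30948 (1000011100011100)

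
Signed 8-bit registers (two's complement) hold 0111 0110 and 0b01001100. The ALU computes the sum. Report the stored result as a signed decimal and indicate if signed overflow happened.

0111 0110 → 01110110 = 118 (signed)
0b01001100 → 01001100 = 76 (signed)
  01110110
+ 01001100
= 11000010
Result 11000010: MSB = 1 → 194 − 256 = -62.
Both addends are non-negative but the stored result is negative: signed overflow. The true value 118 + 76 = 194 lies outside [-128, 127].

-62; overflow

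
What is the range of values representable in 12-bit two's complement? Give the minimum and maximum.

Minimum: −2^11 = -2048.
Maximum: 2^11 − 1 = 2047.

min = -2048, max = 2047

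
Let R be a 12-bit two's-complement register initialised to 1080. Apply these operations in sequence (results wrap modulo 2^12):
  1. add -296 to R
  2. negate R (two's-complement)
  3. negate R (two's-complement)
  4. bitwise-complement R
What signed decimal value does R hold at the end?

-785

Start: R = 1080 = 010000111000.
R = 1080 + (-296) = 784 = 001100010000
R = −(784) = -784 = 110011110000
R = −(-784) = 784 = 001100010000
R = NOT 001100010000 = 110011101111 = -785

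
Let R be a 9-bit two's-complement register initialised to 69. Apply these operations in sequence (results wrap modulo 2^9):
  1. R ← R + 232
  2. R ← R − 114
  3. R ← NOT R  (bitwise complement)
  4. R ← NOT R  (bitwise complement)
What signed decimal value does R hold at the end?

187

Start: R = 69 = 001000101.
R = 69 + 232 = 301; wraps to -211 = 100101101
R = -211 − 114 = -325; wraps to 187 = 010111011
R = NOT 010111011 = 101000100 = -188
R = NOT 101000100 = 010111011 = 187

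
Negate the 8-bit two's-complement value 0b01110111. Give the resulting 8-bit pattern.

10001001

Invert: 10001000. Add 1: 10001001.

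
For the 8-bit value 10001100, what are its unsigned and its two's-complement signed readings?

unsigned = 140, signed = -116

Unsigned: 10001100 = 140.
Signed: MSB=1 → 140 − 256 = -116.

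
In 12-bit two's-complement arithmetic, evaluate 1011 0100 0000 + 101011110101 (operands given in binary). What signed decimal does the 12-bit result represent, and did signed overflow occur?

1589; overflow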